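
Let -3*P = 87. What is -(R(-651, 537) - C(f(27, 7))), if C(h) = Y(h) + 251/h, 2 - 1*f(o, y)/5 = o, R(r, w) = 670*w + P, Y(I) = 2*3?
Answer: -44969626/125 ≈ -3.5976e+5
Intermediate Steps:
P = -29 (P = -⅓*87 = -29)
Y(I) = 6
R(r, w) = -29 + 670*w (R(r, w) = 670*w - 29 = -29 + 670*w)
f(o, y) = 10 - 5*o
C(h) = 6 + 251/h
-(R(-651, 537) - C(f(27, 7))) = -((-29 + 670*537) - (6 + 251/(10 - 5*27))) = -((-29 + 359790) - (6 + 251/(10 - 135))) = -(359761 - (6 + 251/(-125))) = -(359761 - (6 + 251*(-1/125))) = -(359761 - (6 - 251/125)) = -(359761 - 1*499/125) = -(359761 - 499/125) = -1*44969626/125 = -44969626/125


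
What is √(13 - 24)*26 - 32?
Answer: -32 + 26*I*√11 ≈ -32.0 + 86.232*I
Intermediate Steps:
√(13 - 24)*26 - 32 = √(-11)*26 - 32 = (I*√11)*26 - 32 = 26*I*√11 - 32 = -32 + 26*I*√11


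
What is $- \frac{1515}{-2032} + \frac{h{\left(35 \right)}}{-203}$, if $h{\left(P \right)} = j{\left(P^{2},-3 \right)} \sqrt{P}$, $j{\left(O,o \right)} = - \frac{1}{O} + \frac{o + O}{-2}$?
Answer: $\frac{1515}{2032} + \frac{748476 \sqrt{35}}{248675} \approx 18.552$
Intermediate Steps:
$j{\left(O,o \right)} = - \frac{1}{O} - \frac{O}{2} - \frac{o}{2}$ ($j{\left(O,o \right)} = - \frac{1}{O} + \left(O + o\right) \left(- \frac{1}{2}\right) = - \frac{1}{O} - \left(\frac{O}{2} + \frac{o}{2}\right) = - \frac{1}{O} - \frac{O}{2} - \frac{o}{2}$)
$h{\left(P \right)} = \frac{-2 - P^{2} \left(-3 + P^{2}\right)}{2 P^{\frac{3}{2}}}$ ($h{\left(P \right)} = \frac{-2 - P^{2} \left(P^{2} - 3\right)}{2 P^{2}} \sqrt{P} = \frac{-2 - P^{2} \left(-3 + P^{2}\right)}{2 P^{2}} \sqrt{P} = \frac{-2 - P^{2} \left(-3 + P^{2}\right)}{2 P^{\frac{3}{2}}}$)
$- \frac{1515}{-2032} + \frac{h{\left(35 \right)}}{-203} = - \frac{1515}{-2032} + \frac{\frac{1}{2} \frac{1}{35 \sqrt{35}} \left(-2 + 35^{2} \left(3 - 35^{2}\right)\right)}{-203} = \left(-1515\right) \left(- \frac{1}{2032}\right) + \frac{\frac{\sqrt{35}}{1225} \left(-2 + 1225 \left(3 - 1225\right)\right)}{2} \left(- \frac{1}{203}\right) = \frac{1515}{2032} + \frac{\frac{\sqrt{35}}{1225} \left(-2 + 1225 \left(3 - 1225\right)\right)}{2} \left(- \frac{1}{203}\right) = \frac{1515}{2032} + \frac{\frac{\sqrt{35}}{1225} \left(-2 + 1225 \left(-1222\right)\right)}{2} \left(- \frac{1}{203}\right) = \frac{1515}{2032} + \frac{\frac{\sqrt{35}}{1225} \left(-2 - 1496950\right)}{2} \left(- \frac{1}{203}\right) = \frac{1515}{2032} + \frac{1}{2} \frac{\sqrt{35}}{1225} \left(-1496952\right) \left(- \frac{1}{203}\right) = \frac{1515}{2032} + - \frac{748476 \sqrt{35}}{1225} \left(- \frac{1}{203}\right) = \frac{1515}{2032} + \frac{748476 \sqrt{35}}{248675}$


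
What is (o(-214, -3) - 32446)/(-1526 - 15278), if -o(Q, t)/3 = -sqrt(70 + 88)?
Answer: 16223/8402 - 3*sqrt(158)/16804 ≈ 1.9286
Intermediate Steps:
o(Q, t) = 3*sqrt(158) (o(Q, t) = -(-3)*sqrt(70 + 88) = -(-3)*sqrt(158) = 3*sqrt(158))
(o(-214, -3) - 32446)/(-1526 - 15278) = (3*sqrt(158) - 32446)/(-1526 - 15278) = (-32446 + 3*sqrt(158))/(-16804) = (-32446 + 3*sqrt(158))*(-1/16804) = 16223/8402 - 3*sqrt(158)/16804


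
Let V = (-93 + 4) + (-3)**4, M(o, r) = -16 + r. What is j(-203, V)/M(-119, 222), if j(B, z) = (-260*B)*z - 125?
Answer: -422365/206 ≈ -2050.3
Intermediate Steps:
V = -8 (V = -89 + 81 = -8)
j(B, z) = -125 - 260*B*z (j(B, z) = -260*B*z - 125 = -125 - 260*B*z)
j(-203, V)/M(-119, 222) = (-125 - 260*(-203)*(-8))/(-16 + 222) = (-125 - 422240)/206 = -422365*1/206 = -422365/206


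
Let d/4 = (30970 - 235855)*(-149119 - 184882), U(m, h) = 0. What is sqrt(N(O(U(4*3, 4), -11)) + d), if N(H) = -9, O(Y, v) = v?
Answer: 3*sqrt(30414131059) ≈ 5.2319e+5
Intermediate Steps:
d = 273727179540 (d = 4*((30970 - 235855)*(-149119 - 184882)) = 4*(-204885*(-334001)) = 4*68431794885 = 273727179540)
sqrt(N(O(U(4*3, 4), -11)) + d) = sqrt(-9 + 273727179540) = sqrt(273727179531) = 3*sqrt(30414131059)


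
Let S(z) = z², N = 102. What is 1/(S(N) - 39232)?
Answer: -1/28828 ≈ -3.4689e-5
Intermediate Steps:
1/(S(N) - 39232) = 1/(102² - 39232) = 1/(10404 - 39232) = 1/(-28828) = -1/28828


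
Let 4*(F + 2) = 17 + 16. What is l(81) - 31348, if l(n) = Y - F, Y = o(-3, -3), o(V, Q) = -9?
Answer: -125453/4 ≈ -31363.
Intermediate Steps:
F = 25/4 (F = -2 + (17 + 16)/4 = -2 + (¼)*33 = -2 + 33/4 = 25/4 ≈ 6.2500)
Y = -9
l(n) = -61/4 (l(n) = -9 - 1*25/4 = -9 - 25/4 = -61/4)
l(81) - 31348 = -61/4 - 31348 = -125453/4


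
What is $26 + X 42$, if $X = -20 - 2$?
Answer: $-898$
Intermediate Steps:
$X = -22$ ($X = -20 - 2 = -22$)
$26 + X 42 = 26 - 924 = -898$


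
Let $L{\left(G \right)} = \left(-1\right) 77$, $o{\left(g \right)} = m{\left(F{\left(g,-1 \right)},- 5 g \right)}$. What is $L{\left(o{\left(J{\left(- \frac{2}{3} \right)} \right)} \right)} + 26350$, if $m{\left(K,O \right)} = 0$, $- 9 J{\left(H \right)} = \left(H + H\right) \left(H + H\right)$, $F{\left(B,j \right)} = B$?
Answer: $26273$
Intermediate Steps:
$J{\left(H \right)} = - \frac{4 H^{2}}{9}$ ($J{\left(H \right)} = - \frac{\left(H + H\right) \left(H + H\right)}{9} = - \frac{2 H 2 H}{9} = - \frac{4 H^{2}}{9}$)
$o{\left(g \right)} = 0$
$L{\left(G \right)} = -77$
$L{\left(o{\left(J{\left(- \frac{2}{3} \right)} \right)} \right)} + 26350 = -77 + 26350 = 26273$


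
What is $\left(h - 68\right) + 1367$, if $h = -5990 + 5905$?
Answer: $1214$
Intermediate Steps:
$h = -85$
$\left(h - 68\right) + 1367 = \left(-85 - 68\right) + 1367 = -153 + 1367 = 1214$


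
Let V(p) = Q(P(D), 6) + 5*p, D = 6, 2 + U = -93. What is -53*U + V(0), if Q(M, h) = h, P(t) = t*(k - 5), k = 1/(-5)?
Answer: 5041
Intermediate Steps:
k = -1/5 ≈ -0.20000
U = -95 (U = -2 - 93 = -95)
P(t) = -26*t/5 (P(t) = t*(-1/5 - 5) = t*(-26/5) = -26*t/5)
V(p) = 6 + 5*p
-53*U + V(0) = -53*(-95) + (6 + 5*0) = 5035 + (6 + 0) = 5035 + 6 = 5041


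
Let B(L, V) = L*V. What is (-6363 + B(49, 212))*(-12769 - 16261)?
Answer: -116845750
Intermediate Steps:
(-6363 + B(49, 212))*(-12769 - 16261) = (-6363 + 49*212)*(-12769 - 16261) = (-6363 + 10388)*(-29030) = 4025*(-29030) = -116845750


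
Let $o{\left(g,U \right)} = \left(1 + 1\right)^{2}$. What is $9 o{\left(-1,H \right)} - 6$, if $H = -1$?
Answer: $30$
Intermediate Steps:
$o{\left(g,U \right)} = 4$ ($o{\left(g,U \right)} = 2^{2} = 4$)
$9 o{\left(-1,H \right)} - 6 = 9 \cdot 4 - 6 = 36 - 6 = 30$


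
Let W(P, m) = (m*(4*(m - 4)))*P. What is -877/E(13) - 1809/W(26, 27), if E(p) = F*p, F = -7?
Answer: 160899/16744 ≈ 9.6093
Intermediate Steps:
E(p) = -7*p
W(P, m) = P*m*(-16 + 4*m) (W(P, m) = (m*(4*(-4 + m)))*P = (m*(-16 + 4*m))*P = P*m*(-16 + 4*m))
-877/E(13) - 1809/W(26, 27) = -877/((-7*13)) - 1809*1/(2808*(-4 + 27)) = -877/(-91) - 1809/(4*26*27*23) = -877*(-1/91) - 1809/64584 = 877/91 - 1809*1/64584 = 877/91 - 67/2392 = 160899/16744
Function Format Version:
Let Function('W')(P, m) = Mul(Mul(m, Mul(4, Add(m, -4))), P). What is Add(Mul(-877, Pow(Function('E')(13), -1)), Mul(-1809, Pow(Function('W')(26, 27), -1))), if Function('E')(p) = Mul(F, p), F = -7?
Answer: Rational(160899, 16744) ≈ 9.6093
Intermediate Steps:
Function('E')(p) = Mul(-7, p)
Function('W')(P, m) = Mul(P, m, Add(-16, Mul(4, m))) (Function('W')(P, m) = Mul(Mul(m, Mul(4, Add(-4, m))), P) = Mul(Mul(m, Add(-16, Mul(4, m))), P) = Mul(P, m, Add(-16, Mul(4, m))))
Add(Mul(-877, Pow(Function('E')(13), -1)), Mul(-1809, Pow(Function('W')(26, 27), -1))) = Add(Mul(-877, Pow(Mul(-7, 13), -1)), Mul(-1809, Pow(Mul(4, 26, 27, Add(-4, 27)), -1))) = Add(Mul(-877, Pow(-91, -1)), Mul(-1809, Pow(Mul(4, 26, 27, 23), -1))) = Add(Mul(-877, Rational(-1, 91)), Mul(-1809, Pow(64584, -1))) = Add(Rational(877, 91), Mul(-1809, Rational(1, 64584))) = Add(Rational(877, 91), Rational(-67, 2392)) = Rational(160899, 16744)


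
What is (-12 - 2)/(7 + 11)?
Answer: -7/9 ≈ -0.77778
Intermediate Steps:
(-12 - 2)/(7 + 11) = -14/18 = -14*1/18 = -7/9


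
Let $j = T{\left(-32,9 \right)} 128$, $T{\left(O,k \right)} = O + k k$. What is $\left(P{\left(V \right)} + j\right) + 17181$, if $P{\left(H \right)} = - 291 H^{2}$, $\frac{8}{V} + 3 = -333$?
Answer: $\frac{13790267}{588} \approx 23453.0$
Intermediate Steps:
$T{\left(O,k \right)} = O + k^{2}$
$V = - \frac{1}{42}$ ($V = \frac{8}{-3 - 333} = \frac{8}{-336} = 8 \left(- \frac{1}{336}\right) = - \frac{1}{42} \approx -0.02381$)
$j = 6272$ ($j = \left(-32 + 9^{2}\right) 128 = \left(-32 + 81\right) 128 = 49 \cdot 128 = 6272$)
$\left(P{\left(V \right)} + j\right) + 17181 = \left(- 291 \left(- \frac{1}{42}\right)^{2} + 6272\right) + 17181 = \left(\left(-291\right) \frac{1}{1764} + 6272\right) + 17181 = \left(- \frac{97}{588} + 6272\right) + 17181 = \frac{3687839}{588} + 17181 = \frac{13790267}{588}$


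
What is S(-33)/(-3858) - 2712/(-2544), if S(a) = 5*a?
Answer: 37787/34079 ≈ 1.1088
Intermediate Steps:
S(-33)/(-3858) - 2712/(-2544) = (5*(-33))/(-3858) - 2712/(-2544) = -165*(-1/3858) - 2712*(-1/2544) = 55/1286 + 113/106 = 37787/34079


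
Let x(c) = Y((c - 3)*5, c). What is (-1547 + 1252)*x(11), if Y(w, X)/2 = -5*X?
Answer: 32450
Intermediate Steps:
Y(w, X) = -10*X (Y(w, X) = 2*(-5*X) = -10*X)
x(c) = -10*c
(-1547 + 1252)*x(11) = (-1547 + 1252)*(-10*11) = -295*(-110) = 32450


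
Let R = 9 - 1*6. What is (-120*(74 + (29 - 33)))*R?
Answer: -25200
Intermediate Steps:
R = 3 (R = 9 - 6 = 3)
(-120*(74 + (29 - 33)))*R = -120*(74 + (29 - 33))*3 = -120*(74 - 4)*3 = -120*70*3 = -8400*3 = -25200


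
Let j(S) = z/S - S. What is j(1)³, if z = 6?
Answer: 125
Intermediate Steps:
j(S) = -S + 6/S (j(S) = 6/S - S = -S + 6/S)
j(1)³ = (-1*1 + 6/1)³ = (-1 + 6*1)³ = (-1 + 6)³ = 5³ = 125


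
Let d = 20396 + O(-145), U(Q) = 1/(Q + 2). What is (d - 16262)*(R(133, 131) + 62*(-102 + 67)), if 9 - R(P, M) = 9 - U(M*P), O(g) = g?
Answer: -150833061261/17425 ≈ -8.6561e+6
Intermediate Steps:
U(Q) = 1/(2 + Q)
R(P, M) = 1/(2 + M*P) (R(P, M) = 9 - (9 - 1/(2 + M*P)) = 9 + (-9 + 1/(2 + M*P)) = 1/(2 + M*P))
d = 20251 (d = 20396 - 145 = 20251)
(d - 16262)*(R(133, 131) + 62*(-102 + 67)) = (20251 - 16262)*(1/(2 + 131*133) + 62*(-102 + 67)) = 3989*(1/(2 + 17423) + 62*(-35)) = 3989*(1/17425 - 2170) = 3989*(-37812249/17425) = -150833061261/17425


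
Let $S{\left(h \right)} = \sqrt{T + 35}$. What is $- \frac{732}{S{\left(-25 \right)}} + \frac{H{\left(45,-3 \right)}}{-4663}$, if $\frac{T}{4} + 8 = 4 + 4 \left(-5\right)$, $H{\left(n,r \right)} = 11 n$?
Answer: $- \frac{495}{4663} + 12 i \sqrt{61} \approx -0.10615 + 93.723 i$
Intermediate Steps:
$T = -96$ ($T = -32 + 4 \left(4 + 4 \left(-5\right)\right) = -32 + 4 \left(4 - 20\right) = -32 + 4 \left(-16\right) = -32 - 64 = -96$)
$S{\left(h \right)} = i \sqrt{61}$ ($S{\left(h \right)} = \sqrt{-96 + 35} = \sqrt{-61} = i \sqrt{61}$)
$- \frac{732}{S{\left(-25 \right)}} + \frac{H{\left(45,-3 \right)}}{-4663} = - \frac{732}{i \sqrt{61}} + \frac{11 \cdot 45}{-4663} = - 732 \left(- \frac{i \sqrt{61}}{61}\right) + 495 \left(- \frac{1}{4663}\right) = 12 i \sqrt{61} - \frac{495}{4663} = - \frac{495}{4663} + 12 i \sqrt{61}$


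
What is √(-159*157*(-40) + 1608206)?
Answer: √2606726 ≈ 1614.5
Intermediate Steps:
√(-159*157*(-40) + 1608206) = √(-24963*(-40) + 1608206) = √(998520 + 1608206) = √2606726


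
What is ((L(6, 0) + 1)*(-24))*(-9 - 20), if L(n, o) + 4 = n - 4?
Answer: -696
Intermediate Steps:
L(n, o) = -8 + n (L(n, o) = -4 + (n - 4) = -4 + (-4 + n) = -8 + n)
((L(6, 0) + 1)*(-24))*(-9 - 20) = (((-8 + 6) + 1)*(-24))*(-9 - 20) = ((-2 + 1)*(-24))*(-29) = -1*(-24)*(-29) = 24*(-29) = -696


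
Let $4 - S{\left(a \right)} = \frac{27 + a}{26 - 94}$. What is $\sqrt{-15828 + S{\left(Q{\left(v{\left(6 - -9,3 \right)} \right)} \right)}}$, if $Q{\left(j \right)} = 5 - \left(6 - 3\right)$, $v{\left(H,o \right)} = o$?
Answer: $\frac{i \sqrt{18292051}}{34} \approx 125.79 i$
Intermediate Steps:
$Q{\left(j \right)} = 2$ ($Q{\left(j \right)} = 5 - 3 = 2$)
$S{\left(a \right)} = \frac{299}{68} + \frac{a}{68}$ ($S{\left(a \right)} = 4 - \frac{27 + a}{26 - 94} = 4 - \frac{27 + a}{-68} = 4 - \left(27 + a\right) \left(- \frac{1}{68}\right) = 4 - \left(- \frac{27}{68} - \frac{a}{68}\right) = 4 + \left(\frac{27}{68} + \frac{a}{68}\right) = \frac{299}{68} + \frac{a}{68}$)
$\sqrt{-15828 + S{\left(Q{\left(v{\left(6 - -9,3 \right)} \right)} \right)}} = \sqrt{-15828 + \left(\frac{299}{68} + \frac{1}{68} \cdot 2\right)} = \sqrt{-15828 + \left(\frac{299}{68} + \frac{1}{34}\right)} = \sqrt{-15828 + \frac{301}{68}} = \sqrt{- \frac{1076003}{68}} = \frac{i \sqrt{18292051}}{34}$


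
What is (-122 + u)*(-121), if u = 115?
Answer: 847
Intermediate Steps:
(-122 + u)*(-121) = (-122 + 115)*(-121) = -7*(-121) = 847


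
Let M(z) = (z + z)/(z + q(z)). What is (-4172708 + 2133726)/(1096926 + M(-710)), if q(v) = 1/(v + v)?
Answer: -1027851845691/552961953263 ≈ -1.8588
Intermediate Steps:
q(v) = 1/(2*v)
M(z) = 2*z/(z + 1/(2*z)) (M(z) = (z + z)/(z + 1/(2*z)) = (2*z)/(z + 1/(2*z)) = 2*z/(z + 1/(2*z)))
(-4172708 + 2133726)/(1096926 + M(-710)) = (-4172708 + 2133726)/(1096926 + 4*(-710)**2/(1 + 2*(-710)**2)) = -2038982/(1096926 + 4*504100/(1 + 2*504100)) = -2038982/(1096926 + 4*504100/(1 + 1008200)) = -2038982/(1096926 + 4*504100/1008201) = -2038982/(1096926 + 4*504100*(1/1008201)) = -2038982/(1096926 + 2016400/1008201) = -2038982/1105923906526/1008201 = -2038982*1008201/1105923906526 = -1027851845691/552961953263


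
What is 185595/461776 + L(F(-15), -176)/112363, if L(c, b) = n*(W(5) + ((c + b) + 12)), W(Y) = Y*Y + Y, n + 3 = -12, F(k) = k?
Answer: 21886080345/51886536688 ≈ 0.42181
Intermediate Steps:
n = -15 (n = -3 - 12 = -15)
W(Y) = Y + Y² (W(Y) = Y² + Y = Y + Y²)
L(c, b) = -630 - 15*b - 15*c (L(c, b) = -15*(5*(1 + 5) + ((c + b) + 12)) = -15*(5*6 + ((b + c) + 12)) = -15*(30 + (12 + b + c)) = -15*(42 + b + c) = -630 - 15*b - 15*c)
185595/461776 + L(F(-15), -176)/112363 = 185595/461776 + (-630 - 15*(-176) - 15*(-15))/112363 = 185595*(1/461776) + (-630 + 2640 + 225)*(1/112363) = 185595/461776 + 2235*(1/112363) = 185595/461776 + 2235/112363 = 21886080345/51886536688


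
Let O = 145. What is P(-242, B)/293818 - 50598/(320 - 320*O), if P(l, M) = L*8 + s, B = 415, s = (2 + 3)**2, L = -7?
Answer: 13320049/12131840 ≈ 1.0979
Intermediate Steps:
s = 25 (s = 5**2 = 25)
P(l, M) = -31 (P(l, M) = -7*8 + 25 = -56 + 25 = -31)
P(-242, B)/293818 - 50598/(320 - 320*O) = -31/293818 - 50598/(320 - 320*145) = -31*1/293818 - 50598/(320 - 46400) = -1/9478 - 50598/(-46080) = -1/9478 - 50598*(-1/46080) = -1/9478 + 2811/2560 = 13320049/12131840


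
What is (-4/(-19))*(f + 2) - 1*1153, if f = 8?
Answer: -21867/19 ≈ -1150.9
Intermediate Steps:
(-4/(-19))*(f + 2) - 1*1153 = (-4/(-19))*(8 + 2) - 1*1153 = -4*(-1/19)*10 - 1153 = (4/19)*10 - 1153 = 40/19 - 1153 = -21867/19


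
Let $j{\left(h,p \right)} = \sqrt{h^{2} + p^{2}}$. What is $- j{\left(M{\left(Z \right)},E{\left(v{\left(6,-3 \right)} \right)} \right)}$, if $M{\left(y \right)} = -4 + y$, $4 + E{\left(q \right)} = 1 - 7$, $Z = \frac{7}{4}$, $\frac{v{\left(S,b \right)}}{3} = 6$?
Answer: $- \frac{41}{4} \approx -10.25$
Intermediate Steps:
$v{\left(S,b \right)} = 18$ ($v{\left(S,b \right)} = 3 \cdot 6 = 18$)
$Z = \frac{7}{4}$ ($Z = 7 \cdot \frac{1}{4} = \frac{7}{4} \approx 1.75$)
$E{\left(q \right)} = -10$ ($E{\left(q \right)} = -4 + \left(1 - 7\right) = -4 - 6 = -10$)
$- j{\left(M{\left(Z \right)},E{\left(v{\left(6,-3 \right)} \right)} \right)} = - \sqrt{\left(-4 + \frac{7}{4}\right)^{2} + \left(-10\right)^{2}} = - \sqrt{\left(- \frac{9}{4}\right)^{2} + 100} = - \sqrt{\frac{81}{16} + 100} = - \sqrt{\frac{1681}{16}} = \left(-1\right) \frac{41}{4} = - \frac{41}{4}$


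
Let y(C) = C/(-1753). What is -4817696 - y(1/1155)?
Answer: -9754461356639/2024715 ≈ -4.8177e+6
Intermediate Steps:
y(C) = -C/1753 (y(C) = C*(-1/1753) = -C/1753)
-4817696 - y(1/1155) = -4817696 - (-1)/(1753*1155) = -4817696 - 1*(-1/2024715) = -4817696 + 1/2024715 = -9754461356639/2024715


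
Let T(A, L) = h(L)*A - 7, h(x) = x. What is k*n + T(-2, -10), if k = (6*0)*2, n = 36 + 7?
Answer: 13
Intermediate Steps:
n = 43
T(A, L) = -7 + A*L (T(A, L) = L*A - 7 = A*L - 7 = -7 + A*L)
k = 0 (k = 0*2 = 0)
k*n + T(-2, -10) = 0*43 + (-7 - 2*(-10)) = 0 + (-7 + 20) = 0 + 13 = 13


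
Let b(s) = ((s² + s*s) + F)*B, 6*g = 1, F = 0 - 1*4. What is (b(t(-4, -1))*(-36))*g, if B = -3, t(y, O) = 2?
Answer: 72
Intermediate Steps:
F = -4 (F = 0 - 4 = -4)
g = ⅙ (g = (⅙)*1 = ⅙ ≈ 0.16667)
b(s) = 12 - 6*s² (b(s) = ((s² + s*s) - 4)*(-3) = ((s² + s²) - 4)*(-3) = (2*s² - 4)*(-3) = (-4 + 2*s²)*(-3) = 12 - 6*s²)
(b(t(-4, -1))*(-36))*g = ((12 - 6*2²)*(-36))*(⅙) = ((12 - 6*4)*(-36))*(⅙) = ((12 - 24)*(-36))*(⅙) = -12*(-36)*(⅙) = 432*(⅙) = 72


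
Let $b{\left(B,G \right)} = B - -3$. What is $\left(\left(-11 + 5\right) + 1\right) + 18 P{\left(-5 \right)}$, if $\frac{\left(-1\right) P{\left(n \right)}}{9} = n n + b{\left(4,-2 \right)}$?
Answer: $-5189$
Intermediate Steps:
$b{\left(B,G \right)} = 3 + B$ ($b{\left(B,G \right)} = B + 3 = 3 + B$)
$P{\left(n \right)} = -63 - 9 n^{2}$ ($P{\left(n \right)} = - 9 \left(n n + \left(3 + 4\right)\right) = - 9 \left(n^{2} + 7\right) = - 9 \left(7 + n^{2}\right) = -63 - 9 n^{2}$)
$\left(\left(-11 + 5\right) + 1\right) + 18 P{\left(-5 \right)} = \left(\left(-11 + 5\right) + 1\right) + 18 \left(-63 - 9 \left(-5\right)^{2}\right) = \left(-6 + 1\right) + 18 \left(-63 - 225\right) = -5 + 18 \left(-63 - 225\right) = -5 + 18 \left(-288\right) = -5 - 5184 = -5189$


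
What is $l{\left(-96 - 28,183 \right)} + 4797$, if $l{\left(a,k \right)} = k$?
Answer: $4980$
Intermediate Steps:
$l{\left(-96 - 28,183 \right)} + 4797 = 183 + 4797 = 4980$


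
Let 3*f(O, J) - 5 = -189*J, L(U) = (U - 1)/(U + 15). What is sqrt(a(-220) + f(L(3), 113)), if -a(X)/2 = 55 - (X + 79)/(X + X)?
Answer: I*sqrt(786986805)/330 ≈ 85.01*I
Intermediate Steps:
L(U) = (-1 + U)/(15 + U)
a(X) = -110 + (79 + X)/X (a(X) = -2*(55 - (X + 79)/(X + X)) = -2*(55 - (79 + X)/(2*X)) = -110 + (79 + X)/X)
f(O, J) = 5/3 - 63*J (f(O, J) = 5/3 + (-189*J)/3 = 5/3 - 63*J)
sqrt(a(-220) + f(L(3), 113)) = sqrt((-109 + 79/(-220)) + (5/3 - 63*113)) = sqrt((-109 + 79*(-1/220)) + (5/3 - 7119)) = sqrt((-109 - 79/220) - 21352/3) = sqrt(-24059/220 - 21352/3) = sqrt(-4769617/660) = I*sqrt(786986805)/330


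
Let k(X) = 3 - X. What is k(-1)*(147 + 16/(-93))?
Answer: 54620/93 ≈ 587.31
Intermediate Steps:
k(-1)*(147 + 16/(-93)) = (3 - 1*(-1))*(147 + 16/(-93)) = (3 + 1)*(147 + 16*(-1/93)) = 4*(147 - 16/93) = 4*(13655/93) = 54620/93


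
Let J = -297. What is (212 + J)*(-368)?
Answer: 31280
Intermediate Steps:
(212 + J)*(-368) = (212 - 297)*(-368) = -85*(-368) = 31280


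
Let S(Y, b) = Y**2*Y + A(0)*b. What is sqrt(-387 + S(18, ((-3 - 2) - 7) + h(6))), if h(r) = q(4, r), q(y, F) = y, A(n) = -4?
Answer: sqrt(5477) ≈ 74.007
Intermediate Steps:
h(r) = 4
S(Y, b) = Y**3 - 4*b (S(Y, b) = Y**2*Y - 4*b = Y**3 - 4*b)
sqrt(-387 + S(18, ((-3 - 2) - 7) + h(6))) = sqrt(-387 + (18**3 - 4*(((-3 - 2) - 7) + 4))) = sqrt(-387 + (5832 - 4*((-5 - 7) + 4))) = sqrt(-387 + (5832 - 4*(-12 + 4))) = sqrt(-387 + (5832 - 4*(-8))) = sqrt(-387 + (5832 + 32)) = sqrt(-387 + 5864) = sqrt(5477)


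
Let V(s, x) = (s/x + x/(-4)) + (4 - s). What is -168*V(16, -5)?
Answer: 11718/5 ≈ 2343.6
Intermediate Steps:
V(s, x) = 4 - s - x/4 + s/x (V(s, x) = (s/x + x*(-¼)) + (4 - s) = (s/x - x/4) + (4 - s) = (-x/4 + s/x) + (4 - s) = 4 - s - x/4 + s/x)
-168*V(16, -5) = -168*(4 - 1*16 - ¼*(-5) + 16/(-5)) = -168*(4 - 16 + 5/4 + 16*(-⅕)) = -168*(4 - 16 + 5/4 - 16/5) = -168*(-279/20) = 11718/5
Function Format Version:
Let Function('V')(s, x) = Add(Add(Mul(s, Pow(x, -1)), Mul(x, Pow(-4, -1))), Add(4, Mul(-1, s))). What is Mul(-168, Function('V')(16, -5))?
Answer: Rational(11718, 5) ≈ 2343.6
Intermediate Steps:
Function('V')(s, x) = Add(4, Mul(-1, s), Mul(Rational(-1, 4), x), Mul(s, Pow(x, -1))) (Function('V')(s, x) = Add(Add(Mul(s, Pow(x, -1)), Mul(x, Rational(-1, 4))), Add(4, Mul(-1, s))) = Add(Add(Mul(s, Pow(x, -1)), Mul(Rational(-1, 4), x)), Add(4, Mul(-1, s))) = Add(Add(Mul(Rational(-1, 4), x), Mul(s, Pow(x, -1))), Add(4, Mul(-1, s))) = Add(4, Mul(-1, s), Mul(Rational(-1, 4), x), Mul(s, Pow(x, -1))))
Mul(-168, Function('V')(16, -5)) = Mul(-168, Add(4, Mul(-1, 16), Mul(Rational(-1, 4), -5), Mul(16, Pow(-5, -1)))) = Mul(-168, Add(4, -16, Rational(5, 4), Mul(16, Rational(-1, 5)))) = Mul(-168, Add(4, -16, Rational(5, 4), Rational(-16, 5))) = Mul(-168, Rational(-279, 20)) = Rational(11718, 5)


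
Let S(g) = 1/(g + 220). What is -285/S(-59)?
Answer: -45885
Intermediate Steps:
S(g) = 1/(220 + g)
-285/S(-59) = -285/(1/(220 - 59)) = -285/(1/161) = -285/1/161 = -285*161 = -45885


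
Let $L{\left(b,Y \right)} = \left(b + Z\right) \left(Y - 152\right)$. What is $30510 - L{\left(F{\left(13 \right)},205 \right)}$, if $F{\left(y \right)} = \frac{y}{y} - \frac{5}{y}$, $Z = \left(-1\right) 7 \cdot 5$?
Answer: $\frac{420321}{13} \approx 32332.0$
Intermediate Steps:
$Z = -35$ ($Z = \left(-7\right) 5 = -35$)
$F{\left(y \right)} = 1 - \frac{5}{y}$
$L{\left(b,Y \right)} = \left(-152 + Y\right) \left(-35 + b\right)$ ($L{\left(b,Y \right)} = \left(b - 35\right) \left(Y - 152\right) = \left(-35 + b\right) \left(-152 + Y\right) = \left(-152 + Y\right) \left(-35 + b\right)$)
$30510 - L{\left(F{\left(13 \right)},205 \right)} = 30510 - \left(5320 - 152 \frac{-5 + 13}{13} - 7175 + 205 \frac{-5 + 13}{13}\right) = 30510 - \left(5320 - 152 \cdot \frac{1}{13} \cdot 8 - 7175 + 205 \cdot \frac{1}{13} \cdot 8\right) = 30510 - \left(5320 - \frac{1216}{13} - 7175 + 205 \cdot \frac{8}{13}\right) = 30510 - \left(5320 - \frac{1216}{13} - 7175 + \frac{1640}{13}\right) = 30510 - - \frac{23691}{13} = 30510 + \frac{23691}{13} = \frac{420321}{13}$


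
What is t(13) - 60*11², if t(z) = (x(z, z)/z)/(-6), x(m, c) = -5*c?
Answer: -43555/6 ≈ -7259.2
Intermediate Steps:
t(z) = ⅚ (t(z) = ((-5*z)/z)/(-6) = -5*(-⅙) = ⅚)
t(13) - 60*11² = ⅚ - 60*11² = ⅚ - 60*121 = ⅚ - 7260 = -43555/6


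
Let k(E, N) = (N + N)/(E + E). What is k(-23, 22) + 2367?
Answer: 54419/23 ≈ 2366.0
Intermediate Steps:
k(E, N) = N/E (k(E, N) = (2*N)/((2*E)) = (2*N)*(1/(2*E)) = N/E)
k(-23, 22) + 2367 = 22/(-23) + 2367 = 22*(-1/23) + 2367 = -22/23 + 2367 = 54419/23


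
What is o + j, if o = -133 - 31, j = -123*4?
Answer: -656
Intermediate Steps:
j = -492
o = -164
o + j = -164 - 492 = -656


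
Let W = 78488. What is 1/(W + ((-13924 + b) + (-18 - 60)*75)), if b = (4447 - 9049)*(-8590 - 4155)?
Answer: 1/58711204 ≈ 1.7033e-8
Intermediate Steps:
b = 58652490 (b = -4602*(-12745) = 58652490)
1/(W + ((-13924 + b) + (-18 - 60)*75)) = 1/(78488 + ((-13924 + 58652490) + (-18 - 60)*75)) = 1/(78488 + (58638566 - 78*75)) = 1/(78488 + (58638566 - 5850)) = 1/(78488 + 58632716) = 1/58711204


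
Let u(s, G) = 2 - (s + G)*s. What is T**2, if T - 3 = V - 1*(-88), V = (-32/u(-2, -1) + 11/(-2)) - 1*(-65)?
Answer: 100489/4 ≈ 25122.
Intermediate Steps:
u(s, G) = 2 - s*(G + s) (u(s, G) = 2 - (G + s)*s = 2 - s*(G + s))
V = 135/2 (V = (-32/(2 - 1*(-2)**2 - 1*(-1)*(-2)) + 11/(-2)) - 1*(-65) = (-32/(2 - 1*4 - 2) + 11*(-1/2)) + 65 = (-32/(2 - 4 - 2) - 11/2) + 65 = (-32/(-4) - 11/2) + 65 = (-32*(-1/4) - 11/2) + 65 = (8 - 11/2) + 65 = 5/2 + 65 = 135/2 ≈ 67.500)
T = 317/2 (T = 3 + (135/2 - 1*(-88)) = 3 + (135/2 + 88) = 3 + 311/2 = 317/2 ≈ 158.50)
T**2 = (317/2)**2 = 100489/4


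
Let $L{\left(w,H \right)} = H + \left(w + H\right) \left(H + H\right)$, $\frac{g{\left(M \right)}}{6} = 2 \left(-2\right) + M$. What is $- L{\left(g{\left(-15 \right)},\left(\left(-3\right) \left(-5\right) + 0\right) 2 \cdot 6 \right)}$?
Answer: $-23940$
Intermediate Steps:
$g{\left(M \right)} = -24 + 6 M$ ($g{\left(M \right)} = 6 \left(2 \left(-2\right) + M\right) = 6 \left(-4 + M\right) = -24 + 6 M$)
$L{\left(w,H \right)} = H + 2 H \left(H + w\right)$ ($L{\left(w,H \right)} = H + \left(H + w\right) 2 H = H + 2 H \left(H + w\right)$)
$- L{\left(g{\left(-15 \right)},\left(\left(-3\right) \left(-5\right) + 0\right) 2 \cdot 6 \right)} = - \left(\left(-3\right) \left(-5\right) + 0\right) 2 \cdot 6 \left(1 + 2 \left(\left(-3\right) \left(-5\right) + 0\right) 2 \cdot 6 + 2 \left(-24 + 6 \left(-15\right)\right)\right) = - \left(15 + 0\right) 12 \left(1 + 2 \left(15 + 0\right) 12 + 2 \left(-24 - 90\right)\right) = - 15 \cdot 12 \left(1 + 2 \cdot 15 \cdot 12 + 2 \left(-114\right)\right) = - 180 \left(1 + 2 \cdot 180 - 228\right) = - 180 \left(1 + 360 - 228\right) = - 180 \cdot 133 = \left(-1\right) 23940 = -23940$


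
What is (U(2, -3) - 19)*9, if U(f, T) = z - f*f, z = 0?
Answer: -207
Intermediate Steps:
U(f, T) = -f**2 (U(f, T) = 0 - f*f = 0 - f**2 = -f**2)
(U(2, -3) - 19)*9 = (-1*2**2 - 19)*9 = (-1*4 - 19)*9 = (-4 - 19)*9 = -23*9 = -207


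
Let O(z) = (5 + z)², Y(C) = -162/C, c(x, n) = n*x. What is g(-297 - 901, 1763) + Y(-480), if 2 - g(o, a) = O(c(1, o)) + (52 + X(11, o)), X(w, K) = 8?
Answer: -113864533/80 ≈ -1.4233e+6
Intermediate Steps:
g(o, a) = -58 - (5 + o)² (g(o, a) = 2 - ((5 + o*1)² + (52 + 8)) = 2 - ((5 + o)² + 60) = 2 - (60 + (5 + o)²) = 2 + (-60 - (5 + o)²) = -58 - (5 + o)²)
g(-297 - 901, 1763) + Y(-480) = (-58 - (5 + (-297 - 901))²) - 162/(-480) = (-58 - (5 - 1198)²) - 162*(-1/480) = (-58 - 1*(-1193)²) + 27/80 = (-58 - 1*1423249) + 27/80 = (-58 - 1423249) + 27/80 = -1423307 + 27/80 = -113864533/80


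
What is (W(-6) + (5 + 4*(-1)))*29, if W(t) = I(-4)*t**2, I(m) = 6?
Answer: 6293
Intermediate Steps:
W(t) = 6*t**2
(W(-6) + (5 + 4*(-1)))*29 = (6*(-6)**2 + (5 + 4*(-1)))*29 = (6*36 + (5 - 4))*29 = (216 + 1)*29 = 217*29 = 6293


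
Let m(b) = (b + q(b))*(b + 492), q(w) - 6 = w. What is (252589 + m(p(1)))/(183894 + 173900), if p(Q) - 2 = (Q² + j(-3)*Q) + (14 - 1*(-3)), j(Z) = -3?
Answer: 272949/357794 ≈ 0.76287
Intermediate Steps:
q(w) = 6 + w
p(Q) = 19 + Q² - 3*Q (p(Q) = 2 + ((Q² - 3*Q) + (14 - 1*(-3))) = 2 + ((Q² - 3*Q) + (14 + 3)) = 2 + ((Q² - 3*Q) + 17) = 2 + (17 + Q² - 3*Q) = 19 + Q² - 3*Q)
m(b) = (6 + 2*b)*(492 + b) (m(b) = (b + (6 + b))*(b + 492) = (6 + 2*b)*(492 + b))
(252589 + m(p(1)))/(183894 + 173900) = (252589 + (2952 + 2*(19 + 1² - 3*1)² + 990*(19 + 1² - 3*1)))/(183894 + 173900) = (252589 + (2952 + 2*(19 + 1 - 3)² + 990*(19 + 1 - 3)))/357794 = (252589 + (2952 + 2*17² + 990*17))*(1/357794) = (252589 + (2952 + 2*289 + 16830))*(1/357794) = (252589 + (2952 + 578 + 16830))*(1/357794) = (252589 + 20360)*(1/357794) = 272949*(1/357794) = 272949/357794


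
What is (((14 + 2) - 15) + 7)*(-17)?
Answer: -136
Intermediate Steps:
(((14 + 2) - 15) + 7)*(-17) = ((16 - 15) + 7)*(-17) = (1 + 7)*(-17) = 8*(-17) = -136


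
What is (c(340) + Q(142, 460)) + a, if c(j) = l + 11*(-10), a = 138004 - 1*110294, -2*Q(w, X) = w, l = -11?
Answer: 27518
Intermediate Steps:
Q(w, X) = -w/2
a = 27710 (a = 138004 - 110294 = 27710)
c(j) = -121 (c(j) = -11 + 11*(-10) = -11 - 110 = -121)
(c(340) + Q(142, 460)) + a = (-121 - ½*142) + 27710 = (-121 - 71) + 27710 = -192 + 27710 = 27518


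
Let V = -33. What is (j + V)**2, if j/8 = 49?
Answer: 128881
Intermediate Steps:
j = 392 (j = 8*49 = 392)
(j + V)**2 = (392 - 33)**2 = 359**2 = 128881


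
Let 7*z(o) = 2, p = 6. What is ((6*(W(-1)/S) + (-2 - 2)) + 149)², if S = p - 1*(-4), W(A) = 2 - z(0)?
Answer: 26122321/1225 ≈ 21324.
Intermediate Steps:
z(o) = 2/7 (z(o) = (⅐)*2 = 2/7)
W(A) = 12/7 (W(A) = 2 - 1*2/7 = 2 - 2/7 = 12/7)
S = 10 (S = 6 - 1*(-4) = 6 + 4 = 10)
((6*(W(-1)/S) + (-2 - 2)) + 149)² = ((6*((12/7)/10) + (-2 - 2)) + 149)² = ((6*((12/7)*(⅒)) - 4) + 149)² = ((6*(6/35) - 4) + 149)² = ((36/35 - 4) + 149)² = (-104/35 + 149)² = (5111/35)² = 26122321/1225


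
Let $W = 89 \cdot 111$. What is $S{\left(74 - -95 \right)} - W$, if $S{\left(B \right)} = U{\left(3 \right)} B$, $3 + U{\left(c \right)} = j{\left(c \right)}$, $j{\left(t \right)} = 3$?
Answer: $-9879$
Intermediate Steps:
$U{\left(c \right)} = 0$ ($U{\left(c \right)} = -3 + 3 = 0$)
$S{\left(B \right)} = 0$ ($S{\left(B \right)} = 0 B = 0$)
$W = 9879$
$S{\left(74 - -95 \right)} - W = 0 - 9879 = -9879$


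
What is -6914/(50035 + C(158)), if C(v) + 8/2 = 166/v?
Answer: -273103/1976266 ≈ -0.13819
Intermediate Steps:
C(v) = -4 + 166/v
-6914/(50035 + C(158)) = -6914/(50035 + (-4 + 166/158)) = -6914/(50035 + (-4 + 166*(1/158))) = -6914/(50035 + (-4 + 83/79)) = -6914/(50035 - 233/79) = -6914/3952532/79 = -6914*79/3952532 = -273103/1976266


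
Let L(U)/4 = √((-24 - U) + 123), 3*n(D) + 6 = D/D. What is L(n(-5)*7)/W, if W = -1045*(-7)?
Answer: 8*√249/21945 ≈ 0.0057525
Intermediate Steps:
n(D) = -5/3 (n(D) = -2 + (D/D)/3 = -2 + (⅓)*1 = -2 + ⅓ = -5/3)
L(U) = 4*√(99 - U) (L(U) = 4*√((-24 - U) + 123) = 4*√(99 - U))
W = 7315
L(n(-5)*7)/W = (4*√(99 - (-5)*7/3))/7315 = (4*√(99 - 1*(-35/3)))*(1/7315) = (4*√(99 + 35/3))*(1/7315) = (4*√(332/3))*(1/7315) = (4*(2*√249/3))*(1/7315) = (8*√249/3)*(1/7315) = 8*√249/21945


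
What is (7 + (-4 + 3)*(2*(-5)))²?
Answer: 289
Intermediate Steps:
(7 + (-4 + 3)*(2*(-5)))² = (7 - 1*(-10))² = (7 + 10)² = 17² = 289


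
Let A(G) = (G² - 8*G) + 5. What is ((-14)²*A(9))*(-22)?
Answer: -60368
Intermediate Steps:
A(G) = 5 + G² - 8*G
((-14)²*A(9))*(-22) = ((-14)²*(5 + 9² - 8*9))*(-22) = (196*(5 + 81 - 72))*(-22) = (196*14)*(-22) = 2744*(-22) = -60368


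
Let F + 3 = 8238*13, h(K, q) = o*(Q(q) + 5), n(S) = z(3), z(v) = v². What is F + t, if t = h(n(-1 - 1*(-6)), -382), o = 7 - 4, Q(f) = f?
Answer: 105960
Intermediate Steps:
o = 3
n(S) = 9 (n(S) = 3² = 9)
h(K, q) = 15 + 3*q (h(K, q) = 3*(q + 5) = 3*(5 + q) = 15 + 3*q)
t = -1131 (t = 15 + 3*(-382) = 15 - 1146 = -1131)
F = 107091 (F = -3 + 8238*13 = -3 + 107094 = 107091)
F + t = 107091 - 1131 = 105960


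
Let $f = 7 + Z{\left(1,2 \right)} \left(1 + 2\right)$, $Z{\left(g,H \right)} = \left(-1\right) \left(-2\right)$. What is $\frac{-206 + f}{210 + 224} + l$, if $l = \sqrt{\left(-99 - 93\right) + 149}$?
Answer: $- \frac{193}{434} + i \sqrt{43} \approx -0.4447 + 6.5574 i$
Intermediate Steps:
$Z{\left(g,H \right)} = 2$
$l = i \sqrt{43}$ ($l = \sqrt{-192 + 149} = \sqrt{-43} = i \sqrt{43} \approx 6.5574 i$)
$f = 13$ ($f = 7 + 2 \left(1 + 2\right) = 7 + 2 \cdot 3 = 7 + 6 = 13$)
$\frac{-206 + f}{210 + 224} + l = \frac{-206 + 13}{210 + 224} + i \sqrt{43} = - \frac{193}{434} + i \sqrt{43}$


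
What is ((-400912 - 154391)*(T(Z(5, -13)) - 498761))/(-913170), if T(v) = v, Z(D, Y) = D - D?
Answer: -92321159861/304390 ≈ -3.0330e+5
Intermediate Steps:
Z(D, Y) = 0
((-400912 - 154391)*(T(Z(5, -13)) - 498761))/(-913170) = ((-400912 - 154391)*(0 - 498761))/(-913170) = -555303*(-498761)*(-1/913170) = 276963479583*(-1/913170) = -92321159861/304390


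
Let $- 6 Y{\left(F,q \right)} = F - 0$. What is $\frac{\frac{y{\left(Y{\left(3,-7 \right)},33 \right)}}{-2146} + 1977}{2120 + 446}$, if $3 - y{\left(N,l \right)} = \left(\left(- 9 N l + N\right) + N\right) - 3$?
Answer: $\frac{8485567}{11013272} \approx 0.77049$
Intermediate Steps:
$Y{\left(F,q \right)} = - \frac{F}{6}$ ($Y{\left(F,q \right)} = - \frac{F - 0}{6} = - \frac{F + 0}{6} = - \frac{F}{6}$)
$y{\left(N,l \right)} = 6 - 2 N + 9 N l$ ($y{\left(N,l \right)} = 3 - \left(\left(\left(- 9 N l + N\right) + N\right) - 3\right) = 3 - \left(\left(\left(N - 9 N l\right) + N\right) - 3\right) = 3 - \left(\left(2 N - 9 N l\right) - 3\right) = 3 - \left(-3 + 2 N - 9 N l\right) = 3 + \left(3 - 2 N + 9 N l\right) = 6 - 2 N + 9 N l$)
$\frac{\frac{y{\left(Y{\left(3,-7 \right)},33 \right)}}{-2146} + 1977}{2120 + 446} = \frac{\frac{6 - 2 \left(\left(- \frac{1}{6}\right) 3\right) + 9 \left(\left(- \frac{1}{6}\right) 3\right) 33}{-2146} + 1977}{2120 + 446} = \frac{\left(6 - -1 + 9 \left(- \frac{1}{2}\right) 33\right) \left(- \frac{1}{2146}\right) + 1977}{2566} = \left(\left(6 + 1 - \frac{297}{2}\right) \left(- \frac{1}{2146}\right) + 1977\right) \frac{1}{2566} = \left(\left(- \frac{283}{2}\right) \left(- \frac{1}{2146}\right) + 1977\right) \frac{1}{2566} = \left(\frac{283}{4292} + 1977\right) \frac{1}{2566} = \frac{8485567}{4292} \cdot \frac{1}{2566} = \frac{8485567}{11013272}$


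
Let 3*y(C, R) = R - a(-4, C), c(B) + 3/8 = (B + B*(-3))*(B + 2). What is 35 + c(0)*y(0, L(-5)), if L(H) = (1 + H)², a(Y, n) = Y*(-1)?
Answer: 67/2 ≈ 33.500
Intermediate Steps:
a(Y, n) = -Y
c(B) = -3/8 - 2*B*(2 + B) (c(B) = -3/8 + (B + B*(-3))*(B + 2) = -3/8 + (B - 3*B)*(2 + B) = -3/8 + (-2*B)*(2 + B) = -3/8 - 2*B*(2 + B))
y(C, R) = -4/3 + R/3 (y(C, R) = (R - (-1)*(-4))/3 = (R - 1*4)/3 = (R - 4)/3 = (-4 + R)/3 = -4/3 + R/3)
35 + c(0)*y(0, L(-5)) = 35 + (-3/8 - 4*0 - 2*0²)*(-4/3 + (1 - 5)²/3) = 35 + (-3/8 + 0 - 2*0)*(-4/3 + (⅓)*(-4)²) = 35 + (-3/8 + 0 + 0)*(-4/3 + (⅓)*16) = 35 - 3*(-4/3 + 16/3)/8 = 35 - 3/8*4 = 35 - 3/2 = 67/2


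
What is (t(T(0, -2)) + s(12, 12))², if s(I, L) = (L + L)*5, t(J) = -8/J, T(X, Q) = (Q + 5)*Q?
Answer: 132496/9 ≈ 14722.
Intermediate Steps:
T(X, Q) = Q*(5 + Q) (T(X, Q) = (5 + Q)*Q = Q*(5 + Q))
s(I, L) = 10*L (s(I, L) = (2*L)*5 = 10*L)
(t(T(0, -2)) + s(12, 12))² = (-8*(-1/(2*(5 - 2))) + 10*12)² = (-8/((-2*3)) + 120)² = (-8/(-6) + 120)² = (-8*(-⅙) + 120)² = (4/3 + 120)² = (364/3)² = 132496/9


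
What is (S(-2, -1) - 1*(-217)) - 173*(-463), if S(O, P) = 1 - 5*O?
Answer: 80327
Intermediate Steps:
(S(-2, -1) - 1*(-217)) - 173*(-463) = ((1 - 5*(-2)) - 1*(-217)) - 173*(-463) = ((1 + 10) + 217) + 80099 = (11 + 217) + 80099 = 228 + 80099 = 80327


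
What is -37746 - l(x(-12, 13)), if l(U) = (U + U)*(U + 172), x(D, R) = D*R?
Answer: -32754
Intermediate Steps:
l(U) = 2*U*(172 + U) (l(U) = (2*U)*(172 + U) = 2*U*(172 + U))
-37746 - l(x(-12, 13)) = -37746 - 2*(-12*13)*(172 - 12*13) = -37746 - 2*(-156)*(172 - 156) = -37746 - 2*(-156)*16 = -37746 - 1*(-4992) = -37746 + 4992 = -32754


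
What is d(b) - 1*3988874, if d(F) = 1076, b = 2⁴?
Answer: -3987798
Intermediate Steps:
b = 16
d(b) - 1*3988874 = 1076 - 1*3988874 = 1076 - 3988874 = -3987798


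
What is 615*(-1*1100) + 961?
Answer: -675539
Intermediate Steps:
615*(-1*1100) + 961 = 615*(-1100) + 961 = -676500 + 961 = -675539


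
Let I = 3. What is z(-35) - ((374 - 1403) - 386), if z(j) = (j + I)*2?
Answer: 1351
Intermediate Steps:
z(j) = 6 + 2*j (z(j) = (j + 3)*2 = (3 + j)*2 = 6 + 2*j)
z(-35) - ((374 - 1403) - 386) = (6 + 2*(-35)) - ((374 - 1403) - 386) = (6 - 70) - (-1029 - 386) = -64 - 1*(-1415) = -64 + 1415 = 1351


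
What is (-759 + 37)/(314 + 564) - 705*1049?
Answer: -324660616/439 ≈ -7.3955e+5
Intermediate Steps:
(-759 + 37)/(314 + 564) - 705*1049 = -722/878 - 739545 = -722*1/878 - 739545 = -361/439 - 739545 = -324660616/439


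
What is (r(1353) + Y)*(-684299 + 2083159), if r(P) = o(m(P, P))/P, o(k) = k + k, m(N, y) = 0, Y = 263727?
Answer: 368917151220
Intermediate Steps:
o(k) = 2*k
r(P) = 0 (r(P) = (2*0)/P = 0/P = 0)
(r(1353) + Y)*(-684299 + 2083159) = (0 + 263727)*(-684299 + 2083159) = 263727*1398860 = 368917151220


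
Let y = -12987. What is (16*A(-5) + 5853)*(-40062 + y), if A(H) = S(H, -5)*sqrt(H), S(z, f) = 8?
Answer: -310495797 - 6790272*I*sqrt(5) ≈ -3.105e+8 - 1.5184e+7*I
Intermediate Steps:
A(H) = 8*sqrt(H)
(16*A(-5) + 5853)*(-40062 + y) = (16*(8*sqrt(-5)) + 5853)*(-40062 - 12987) = (16*(8*(I*sqrt(5))) + 5853)*(-53049) = (16*(8*I*sqrt(5)) + 5853)*(-53049) = (128*I*sqrt(5) + 5853)*(-53049) = (5853 + 128*I*sqrt(5))*(-53049) = -310495797 - 6790272*I*sqrt(5)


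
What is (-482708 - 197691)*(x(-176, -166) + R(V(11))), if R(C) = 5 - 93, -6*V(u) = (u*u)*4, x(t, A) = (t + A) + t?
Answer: 412321794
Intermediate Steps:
x(t, A) = A + 2*t (x(t, A) = (A + t) + t = A + 2*t)
V(u) = -2*u**2/3 (V(u) = -u*u*4/6 = -u**2*4/6 = -2*u**2/3)
R(C) = -88
(-482708 - 197691)*(x(-176, -166) + R(V(11))) = (-482708 - 197691)*((-166 + 2*(-176)) - 88) = -680399*((-166 - 352) - 88) = -680399*(-518 - 88) = -680399*(-606) = 412321794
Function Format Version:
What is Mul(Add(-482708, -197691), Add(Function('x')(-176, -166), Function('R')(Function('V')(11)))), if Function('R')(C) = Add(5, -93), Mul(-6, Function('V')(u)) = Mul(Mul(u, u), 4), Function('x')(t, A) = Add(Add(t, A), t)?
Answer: 412321794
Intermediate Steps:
Function('x')(t, A) = Add(A, Mul(2, t)) (Function('x')(t, A) = Add(Add(A, t), t) = Add(A, Mul(2, t)))
Function('V')(u) = Mul(Rational(-2, 3), Pow(u, 2)) (Function('V')(u) = Mul(Rational(-1, 6), Mul(Mul(u, u), 4)) = Mul(Rational(-1, 6), Mul(Pow(u, 2), 4)) = Mul(Rational(-1, 6), Mul(4, Pow(u, 2))) = Mul(Rational(-2, 3), Pow(u, 2)))
Function('R')(C) = -88
Mul(Add(-482708, -197691), Add(Function('x')(-176, -166), Function('R')(Function('V')(11)))) = Mul(Add(-482708, -197691), Add(Add(-166, Mul(2, -176)), -88)) = Mul(-680399, Add(Add(-166, -352), -88)) = Mul(-680399, Add(-518, -88)) = Mul(-680399, -606) = 412321794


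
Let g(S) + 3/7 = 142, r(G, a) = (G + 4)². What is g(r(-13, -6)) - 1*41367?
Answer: -288578/7 ≈ -41225.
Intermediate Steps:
r(G, a) = (4 + G)²
g(S) = 991/7 (g(S) = -3/7 + 142 = 991/7)
g(r(-13, -6)) - 1*41367 = 991/7 - 1*41367 = 991/7 - 41367 = -288578/7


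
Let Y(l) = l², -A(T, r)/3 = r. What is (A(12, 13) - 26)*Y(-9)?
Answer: -5265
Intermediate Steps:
A(T, r) = -3*r
(A(12, 13) - 26)*Y(-9) = (-3*13 - 26)*(-9)² = (-39 - 26)*81 = -65*81 = -5265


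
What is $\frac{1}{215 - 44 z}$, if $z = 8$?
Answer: $- \frac{1}{137} \approx -0.0072993$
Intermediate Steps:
$\frac{1}{215 - 44 z} = \frac{1}{215 - 352} = \frac{1}{-137} = - \frac{1}{137}$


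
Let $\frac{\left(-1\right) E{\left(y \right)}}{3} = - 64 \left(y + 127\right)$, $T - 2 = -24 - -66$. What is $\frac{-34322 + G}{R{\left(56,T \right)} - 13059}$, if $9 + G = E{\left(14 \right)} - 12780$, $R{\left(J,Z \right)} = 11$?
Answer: $\frac{20039}{13048} \approx 1.5358$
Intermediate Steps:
$T = 44$ ($T = 2 - -42 = 2 + \left(-24 + 66\right) = 2 + 42 = 44$)
$E{\left(y \right)} = 24384 + 192 y$ ($E{\left(y \right)} = - 3 \left(- 64 \left(y + 127\right)\right) = - 3 \left(- 64 \left(127 + y\right)\right) = - 3 \left(-8128 - 64 y\right) = 24384 + 192 y$)
$G = 14283$ ($G = -9 + \left(\left(24384 + 192 \cdot 14\right) - 12780\right) = -9 + \left(\left(24384 + 2688\right) - 12780\right) = -9 + \left(27072 - 12780\right) = -9 + 14292 = 14283$)
$\frac{-34322 + G}{R{\left(56,T \right)} - 13059} = \frac{-34322 + 14283}{11 - 13059} = - \frac{20039}{-13048} = \left(-20039\right) \left(- \frac{1}{13048}\right) = \frac{20039}{13048}$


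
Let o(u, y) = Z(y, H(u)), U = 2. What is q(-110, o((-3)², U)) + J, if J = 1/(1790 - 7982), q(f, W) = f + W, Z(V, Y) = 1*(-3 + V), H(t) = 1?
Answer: -687313/6192 ≈ -111.00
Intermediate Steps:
Z(V, Y) = -3 + V
o(u, y) = -3 + y
q(f, W) = W + f
J = -1/6192 (J = 1/(-6192) = -1/6192 ≈ -0.00016150)
q(-110, o((-3)², U)) + J = ((-3 + 2) - 110) - 1/6192 = (-1 - 110) - 1/6192 = -111 - 1/6192 = -687313/6192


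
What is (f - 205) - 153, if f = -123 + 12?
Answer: -469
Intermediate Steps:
f = -111
(f - 205) - 153 = (-111 - 205) - 153 = -316 - 153 = -469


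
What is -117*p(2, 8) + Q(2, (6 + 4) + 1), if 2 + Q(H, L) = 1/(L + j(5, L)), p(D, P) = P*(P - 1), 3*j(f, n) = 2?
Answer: -229387/35 ≈ -6553.9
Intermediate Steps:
j(f, n) = ⅔ (j(f, n) = (⅓)*2 = ⅔)
p(D, P) = P*(-1 + P)
Q(H, L) = -2 + 1/(⅔ + L) (Q(H, L) = -2 + 1/(L + ⅔) = -2 + 1/(⅔ + L))
-117*p(2, 8) + Q(2, (6 + 4) + 1) = -936*(-1 + 8) + (-1 - 6*((6 + 4) + 1))/(2 + 3*((6 + 4) + 1)) = -936*7 + (-1 - 6*(10 + 1))/(2 + 3*(10 + 1)) = -117*56 + (-1 - 6*11)/(2 + 3*11) = -6552 + (-1 - 66)/(2 + 33) = -6552 - 67/35 = -229387/35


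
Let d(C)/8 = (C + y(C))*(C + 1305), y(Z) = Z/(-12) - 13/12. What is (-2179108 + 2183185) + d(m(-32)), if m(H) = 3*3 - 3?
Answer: 50399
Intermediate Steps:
y(Z) = -13/12 - Z/12 (y(Z) = Z*(-1/12) - 13*1/12 = -Z/12 - 13/12 = -13/12 - Z/12)
m(H) = 6 (m(H) = 9 - 3 = 6)
d(C) = 8*(1305 + C)*(-13/12 + 11*C/12) (d(C) = 8*((C + (-13/12 - C/12))*(C + 1305)) = 8*((-13/12 + 11*C/12)*(1305 + C)) = 8*((1305 + C)*(-13/12 + 11*C/12)) = 8*(1305 + C)*(-13/12 + 11*C/12))
(-2179108 + 2183185) + d(m(-32)) = (-2179108 + 2183185) + (-11310 + (22/3)*6² + (28684/3)*6) = 4077 + (-11310 + (22/3)*36 + 57368) = 4077 + (-11310 + 264 + 57368) = 4077 + 46322 = 50399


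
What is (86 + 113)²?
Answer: 39601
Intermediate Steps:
(86 + 113)² = 199² = 39601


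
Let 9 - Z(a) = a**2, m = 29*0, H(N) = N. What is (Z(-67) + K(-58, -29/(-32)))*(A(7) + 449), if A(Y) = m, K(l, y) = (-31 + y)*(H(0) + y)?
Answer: -2072335703/1024 ≈ -2.0238e+6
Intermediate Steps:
K(l, y) = y*(-31 + y) (K(l, y) = (-31 + y)*(0 + y) = (-31 + y)*y = y*(-31 + y))
m = 0
Z(a) = 9 - a**2
A(Y) = 0
(Z(-67) + K(-58, -29/(-32)))*(A(7) + 449) = ((9 - 1*(-67)**2) + (-29/(-32))*(-31 - 29/(-32)))*(0 + 449) = ((9 - 1*4489) + (-29*(-1/32))*(-31 - 29*(-1/32)))*449 = ((9 - 4489) + 29*(-31 + 29/32)/32)*449 = (-4480 + (29/32)*(-963/32))*449 = (-4480 - 27927/1024)*449 = -4615447/1024*449 = -2072335703/1024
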